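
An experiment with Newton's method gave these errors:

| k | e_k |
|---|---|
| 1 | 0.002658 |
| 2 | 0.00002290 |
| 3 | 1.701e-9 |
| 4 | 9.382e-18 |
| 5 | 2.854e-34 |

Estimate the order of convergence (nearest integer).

Consecutive ratios: e_5/e_4 = 2.854e-34/9.382e-18 = 3.042e-17, e_4/e_3 = 9.382e-18/1.701e-9 = 5.51558e-09.
p ≈ ln(3.042e-17)/ln(5.51558e-09) = -38.0314/-19.0157 ≈ 2.00.
So the convergence is quadratic (order 2).

2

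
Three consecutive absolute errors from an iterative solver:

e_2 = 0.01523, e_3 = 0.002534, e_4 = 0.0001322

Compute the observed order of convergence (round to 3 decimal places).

p ≈ ln(e_4/e_3) / ln(e_3/e_2)
  = ln(0.0001322/0.002534) / ln(0.002534/0.01523)
  = ln(0.0521705) / ln(0.166382)
  = -2.953238 / -1.793469 ≈ 1.646662

1.647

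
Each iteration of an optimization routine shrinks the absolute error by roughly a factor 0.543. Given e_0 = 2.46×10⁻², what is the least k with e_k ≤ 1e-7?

After k steps, e_k ≈ 2.46×10⁻²·0.543^k.
Need 0.543^k ≤ 1e-7/2.46×10⁻² = 4.06504e-06.
k ≥ ln(4.06504e-06)/ln(0.543) = -12.4131/-0.61065 = 20.328.
Smallest integer k = 21.

21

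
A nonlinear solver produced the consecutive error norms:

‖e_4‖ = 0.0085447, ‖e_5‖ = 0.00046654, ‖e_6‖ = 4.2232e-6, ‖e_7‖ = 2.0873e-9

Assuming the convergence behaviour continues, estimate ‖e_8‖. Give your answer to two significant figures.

9.3e-15

First estimate the order: p ≈ ln(‖e_7‖/‖e_6‖) / ln(‖e_6‖/‖e_5‖) = ln(2.0873e-9/4.2232e-6)/ln(4.2232e-6/0.00046654) = ln(0.000494246)/ln(0.00905217) ≈ 1.6180.
Then ‖e_8‖ ≈ ‖e_7‖·(‖e_7‖/‖e_6‖)^p = 2.0873e-9·(0.000494246)^1.6180 = 2.0873e-9·4.47507e-06 ≈ 9.341e-15.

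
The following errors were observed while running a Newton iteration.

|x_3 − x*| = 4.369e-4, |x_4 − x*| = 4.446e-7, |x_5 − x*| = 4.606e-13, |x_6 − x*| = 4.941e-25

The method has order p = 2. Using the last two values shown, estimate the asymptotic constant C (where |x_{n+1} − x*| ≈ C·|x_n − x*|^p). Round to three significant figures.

2.33

C ≈ |x_6 − x*| / |x_5 − x*|^2
  = 4.941e-25 / (4.606e-13)^2
  = 4.941e-25 / 2.12152e-25 ≈ 2.329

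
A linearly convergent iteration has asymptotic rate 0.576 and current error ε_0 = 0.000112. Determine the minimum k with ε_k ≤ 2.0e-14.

After k steps, ε_k ≈ 0.000112·0.576^k.
Need 0.576^k ≤ 2.0e-14/0.000112 = 1.78571e-10.
k ≥ ln(1.78571e-10)/ln(0.576) = -22.4460/-0.55165 = 40.689.
Smallest integer k = 41.

41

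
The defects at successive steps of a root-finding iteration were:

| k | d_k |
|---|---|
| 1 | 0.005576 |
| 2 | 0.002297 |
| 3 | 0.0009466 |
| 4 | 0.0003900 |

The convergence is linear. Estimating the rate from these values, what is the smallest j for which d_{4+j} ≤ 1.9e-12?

22

Rate ρ ≈ d_4/d_3 = 0.0003900/0.0009466 = 0.4120.
After j more steps, d_{4+j} ≈ 0.0003900·ρ^j; need ρ^j ≤ 1.9e-12/0.0003900 = 4.87179e-09.
j ≥ ln(4.87179e-09)/ln(0.4120) = -19.1398/-0.88673 = 21.585.
So 22 more iterations are needed.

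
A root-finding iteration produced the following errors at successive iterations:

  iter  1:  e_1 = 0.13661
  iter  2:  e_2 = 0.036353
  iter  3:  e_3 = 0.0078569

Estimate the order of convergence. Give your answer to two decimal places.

1.16

p ≈ ln(e_3/e_2) / ln(e_2/e_1)
  = ln(0.0078569/0.036353) / ln(0.036353/0.13661)
  = ln(0.216128) / ln(0.266108)
  = -1.53188 / -1.32385 ≈ 1.15714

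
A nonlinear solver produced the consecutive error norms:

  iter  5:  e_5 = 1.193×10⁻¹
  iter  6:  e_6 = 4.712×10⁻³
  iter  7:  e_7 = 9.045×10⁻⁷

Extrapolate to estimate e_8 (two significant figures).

1.3e-16

First estimate the order: p ≈ ln(e_7/e_6) / ln(e_6/e_5) = ln(9.045×10⁻⁷/4.712×10⁻³)/ln(4.712×10⁻³/1.193×10⁻¹) = ln(0.000191957)/ln(0.0394971) ≈ 2.6484.
Then e_8 ≈ e_7·(e_7/e_6)^p = 9.045×10⁻⁷·(0.000191957)^2.6484 = 9.045×10⁻⁷·1.43363e-10 ≈ 1.297e-16.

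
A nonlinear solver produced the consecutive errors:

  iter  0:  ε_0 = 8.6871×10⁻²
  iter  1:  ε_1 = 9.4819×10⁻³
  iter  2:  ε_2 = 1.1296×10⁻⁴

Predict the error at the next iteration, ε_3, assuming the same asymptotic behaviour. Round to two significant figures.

First estimate the order: p ≈ ln(ε_2/ε_1) / ln(ε_1/ε_0) = ln(1.1296×10⁻⁴/9.4819×10⁻³)/ln(9.4819×10⁻³/8.6871×10⁻²) = ln(0.0119132)/ln(0.109149) ≈ 2.0000.
Then ε_3 ≈ ε_2·(ε_2/ε_1)^p = 1.1296×10⁻⁴·(0.0119132)^2.0000 = 1.1296×10⁻⁴·0.000141924 ≈ 1.603e-08.

1.6e-8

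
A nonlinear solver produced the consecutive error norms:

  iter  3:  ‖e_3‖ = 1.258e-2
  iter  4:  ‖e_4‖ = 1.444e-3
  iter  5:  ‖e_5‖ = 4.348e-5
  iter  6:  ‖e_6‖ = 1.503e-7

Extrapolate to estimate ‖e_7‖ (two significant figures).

1.6e-11

First estimate the order: p ≈ ln(‖e_6‖/‖e_5‖) / ln(‖e_5‖/‖e_4‖) = ln(1.503e-7/4.348e-5)/ln(4.348e-5/1.444e-3) = ln(0.00345676)/ln(0.0301108) ≈ 1.6179.
Then ‖e_7‖ ≈ ‖e_6‖·(‖e_6‖/‖e_5‖)^p = 1.503e-7·(0.00345676)^1.6179 = 1.503e-7·0.000104187 ≈ 1.566e-11.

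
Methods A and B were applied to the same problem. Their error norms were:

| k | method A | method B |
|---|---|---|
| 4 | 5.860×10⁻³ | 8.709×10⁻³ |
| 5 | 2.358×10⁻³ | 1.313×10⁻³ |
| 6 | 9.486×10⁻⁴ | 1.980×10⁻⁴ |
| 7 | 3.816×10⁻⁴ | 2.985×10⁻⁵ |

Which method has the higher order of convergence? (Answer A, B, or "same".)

same

Method A: p ≈ ln(3.816×10⁻⁴/9.486×10⁻⁴)/ln(9.486×10⁻⁴/2.358×10⁻³) ≈ 1.00.
Method B: p ≈ ln(2.985×10⁻⁵/1.980×10⁻⁴)/ln(1.980×10⁻⁴/1.313×10⁻³) ≈ 1.00.
Both orders ≈ 1.0 — effectively the same.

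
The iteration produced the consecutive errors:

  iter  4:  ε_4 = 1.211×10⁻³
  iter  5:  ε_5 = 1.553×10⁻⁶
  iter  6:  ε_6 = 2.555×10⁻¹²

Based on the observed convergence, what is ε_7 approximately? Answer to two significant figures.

6.9e-24

First estimate the order: p ≈ ln(ε_6/ε_5) / ln(ε_5/ε_4) = ln(2.555×10⁻¹²/1.553×10⁻⁶)/ln(1.553×10⁻⁶/1.211×10⁻³) = ln(1.6452e-06)/ln(0.00128241) ≈ 1.9999.
Then ε_7 ≈ ε_6·(ε_6/ε_5)^p = 2.555×10⁻¹²·(1.6452e-06)^1.9999 = 2.555×10⁻¹²·2.71029e-12 ≈ 6.925e-24.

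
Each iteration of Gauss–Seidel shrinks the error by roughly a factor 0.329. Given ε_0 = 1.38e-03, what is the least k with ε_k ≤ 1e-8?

After k steps, ε_k ≈ 1.38e-03·0.329^k.
Need 0.329^k ≤ 1e-8/1.38e-03 = 7.24638e-06.
k ≥ ln(7.24638e-06)/ln(0.329) = -11.8350/-1.11170 = 10.646.
Smallest integer k = 11.

11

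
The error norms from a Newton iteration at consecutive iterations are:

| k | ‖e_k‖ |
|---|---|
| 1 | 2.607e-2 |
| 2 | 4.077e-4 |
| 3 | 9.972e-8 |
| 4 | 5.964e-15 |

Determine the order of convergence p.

Consecutive ratios: ‖e_4‖/‖e_3‖ = 5.964e-15/9.972e-8 = 5.98075e-08, ‖e_3‖/‖e_2‖ = 9.972e-8/4.077e-4 = 0.000244592.
p ≈ ln(5.98075e-08)/ln(0.000244592) = -16.6321/-8.3159 ≈ 2.00.
So the convergence is quadratic (order 2).

2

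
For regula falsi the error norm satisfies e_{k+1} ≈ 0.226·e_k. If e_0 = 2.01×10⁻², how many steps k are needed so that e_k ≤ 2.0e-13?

18

After k steps, e_k ≈ 2.01×10⁻²·0.226^k.
Need 0.226^k ≤ 2.0e-13/2.01×10⁻² = 9.95025e-12.
k ≥ ln(9.95025e-12)/ln(0.226) = -25.3334/-1.48722 = 17.034.
Smallest integer k = 18.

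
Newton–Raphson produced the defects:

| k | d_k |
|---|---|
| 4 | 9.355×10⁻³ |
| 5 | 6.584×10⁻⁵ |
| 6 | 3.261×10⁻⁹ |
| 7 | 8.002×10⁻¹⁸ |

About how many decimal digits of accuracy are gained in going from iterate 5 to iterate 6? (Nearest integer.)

4

Digits gained ≈ log₁₀(d_5/d_6) = log₁₀(6.584×10⁻⁵/3.261×10⁻⁹) = log₁₀(20190.1) ≈ 4.305.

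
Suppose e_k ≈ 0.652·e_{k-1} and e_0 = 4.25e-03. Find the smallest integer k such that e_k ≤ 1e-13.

58

After k steps, e_k ≈ 4.25e-03·0.652^k.
Need 0.652^k ≤ 1e-13/4.25e-03 = 2.35294e-11.
k ≥ ln(2.35294e-11)/ln(0.652) = -24.4728/-0.42771 = 57.218.
Smallest integer k = 58.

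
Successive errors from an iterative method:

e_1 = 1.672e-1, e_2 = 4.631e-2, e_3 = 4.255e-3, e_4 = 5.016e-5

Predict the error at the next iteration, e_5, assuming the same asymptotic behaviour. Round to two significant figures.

1.3e-8

First estimate the order: p ≈ ln(e_4/e_3) / ln(e_3/e_2) = ln(5.016e-5/4.255e-3)/ln(4.255e-3/4.631e-2) = ln(0.0117885)/ln(0.0918808) ≈ 1.8601.
Then e_5 ≈ e_4·(e_4/e_3)^p = 5.016e-5·(0.0117885)^1.8601 = 5.016e-5·0.000258655 ≈ 1.297e-08.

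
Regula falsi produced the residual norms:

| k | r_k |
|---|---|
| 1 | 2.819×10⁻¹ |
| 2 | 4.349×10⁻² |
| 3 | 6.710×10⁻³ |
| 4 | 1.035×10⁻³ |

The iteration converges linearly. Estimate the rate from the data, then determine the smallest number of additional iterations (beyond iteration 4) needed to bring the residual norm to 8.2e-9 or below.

7

Rate ρ ≈ r_4/r_3 = 1.035×10⁻³/6.710×10⁻³ = 0.1542.
After j more steps, r_{4+j} ≈ 1.035×10⁻³·ρ^j; need ρ^j ≤ 8.2e-9/1.035×10⁻³ = 7.92271e-06.
j ≥ ln(7.92271e-06)/ln(0.1542) = -11.7458/-1.86950 = 6.283.
So 7 more iterations are needed.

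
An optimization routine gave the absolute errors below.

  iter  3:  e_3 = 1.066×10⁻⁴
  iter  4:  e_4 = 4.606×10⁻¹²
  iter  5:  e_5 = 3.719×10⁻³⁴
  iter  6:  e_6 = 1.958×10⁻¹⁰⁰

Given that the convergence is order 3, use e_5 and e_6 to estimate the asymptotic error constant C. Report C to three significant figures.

3.81

C ≈ e_6 / e_5^3
  = 1.958×10⁻¹⁰⁰ / (3.719×10⁻³⁴)^3
  = 1.958×10⁻¹⁰⁰ / 5.14373e-101 ≈ 3.8066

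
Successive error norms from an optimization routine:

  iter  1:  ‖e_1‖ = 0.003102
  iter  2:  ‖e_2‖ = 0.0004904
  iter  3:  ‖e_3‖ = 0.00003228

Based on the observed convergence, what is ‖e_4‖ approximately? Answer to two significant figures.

5.8e-7

First estimate the order: p ≈ ln(‖e_3‖/‖e_2‖) / ln(‖e_2‖/‖e_1‖) = ln(0.00003228/0.0004904)/ln(0.0004904/0.003102) = ln(0.0658238)/ln(0.158092) ≈ 1.4750.
Then ‖e_4‖ ≈ ‖e_3‖·(‖e_3‖/‖e_2‖)^p = 0.00003228·(0.0658238)^1.4750 = 0.00003228·0.0180765 ≈ 5.835e-07.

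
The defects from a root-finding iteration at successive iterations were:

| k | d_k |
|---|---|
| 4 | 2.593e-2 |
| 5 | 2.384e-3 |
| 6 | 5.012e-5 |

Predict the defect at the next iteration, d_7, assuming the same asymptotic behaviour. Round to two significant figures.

First estimate the order: p ≈ ln(d_6/d_5) / ln(d_5/d_4) = ln(5.012e-5/2.384e-3)/ln(2.384e-3/2.593e-2) = ln(0.0210235)/ln(0.0919398) ≈ 1.6182.
Then d_7 ≈ d_6·(d_6/d_5)^p = 5.012e-5·(0.0210235)^1.6182 = 5.012e-5·0.00193108 ≈ 9.679e-08.

9.7e-8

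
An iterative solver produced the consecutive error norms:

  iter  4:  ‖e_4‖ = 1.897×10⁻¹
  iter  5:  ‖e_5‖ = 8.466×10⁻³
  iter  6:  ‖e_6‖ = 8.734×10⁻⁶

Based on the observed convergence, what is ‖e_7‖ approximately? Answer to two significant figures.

First estimate the order: p ≈ ln(‖e_6‖/‖e_5‖) / ln(‖e_5‖/‖e_4‖) = ln(8.734×10⁻⁶/8.466×10⁻³)/ln(8.466×10⁻³/1.897×10⁻¹) = ln(0.00103166)/ln(0.0446284) ≈ 2.2116.
Then ‖e_7‖ ≈ ‖e_6‖·(‖e_6‖/‖e_5‖)^p = 8.734×10⁻⁶·(0.00103166)^2.2116 = 8.734×10⁻⁶·2.48392e-07 ≈ 2.169e-12.

2.2e-12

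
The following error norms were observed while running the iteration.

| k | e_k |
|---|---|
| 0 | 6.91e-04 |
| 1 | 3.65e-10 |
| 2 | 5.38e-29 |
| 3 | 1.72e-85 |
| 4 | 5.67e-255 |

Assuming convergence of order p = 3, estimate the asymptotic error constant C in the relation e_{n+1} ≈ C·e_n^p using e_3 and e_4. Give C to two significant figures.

C ≈ e_4 / e_3^3
  = 5.67e-255 / (1.72e-85)^3
  = 5.67e-255 / 5.08845e-255 ≈ 1.1143

1.1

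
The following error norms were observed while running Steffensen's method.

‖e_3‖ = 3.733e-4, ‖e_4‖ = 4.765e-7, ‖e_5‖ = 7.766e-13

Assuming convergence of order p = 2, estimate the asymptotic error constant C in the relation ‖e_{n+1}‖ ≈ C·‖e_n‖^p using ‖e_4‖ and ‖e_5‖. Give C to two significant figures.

3.4

C ≈ ‖e_5‖ / ‖e_4‖^2
  = 7.766e-13 / (4.765e-7)^2
  = 7.766e-13 / 2.27052e-13 ≈ 3.4204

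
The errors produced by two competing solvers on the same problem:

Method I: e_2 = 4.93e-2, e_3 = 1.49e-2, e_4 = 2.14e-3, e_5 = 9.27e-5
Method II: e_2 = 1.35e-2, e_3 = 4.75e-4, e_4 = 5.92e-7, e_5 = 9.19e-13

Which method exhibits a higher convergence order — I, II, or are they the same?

Method I: p ≈ ln(9.27e-5/2.14e-3)/ln(2.14e-3/1.49e-2) ≈ 1.62.
Method II: p ≈ ln(9.19e-13/5.92e-7)/ln(5.92e-7/4.75e-4) ≈ 2.00.
Method II has the higher order (≈2.0 vs ≈1.6).

II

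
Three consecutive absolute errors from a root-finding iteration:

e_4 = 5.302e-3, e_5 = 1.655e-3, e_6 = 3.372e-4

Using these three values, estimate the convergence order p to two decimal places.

1.37

p ≈ ln(e_6/e_5) / ln(e_5/e_4)
  = ln(3.372e-4/1.655e-3) / ln(1.655e-3/5.302e-3)
  = ln(0.203746) / ln(0.312146)
  = -1.59088 / -1.16428 ≈ 1.36641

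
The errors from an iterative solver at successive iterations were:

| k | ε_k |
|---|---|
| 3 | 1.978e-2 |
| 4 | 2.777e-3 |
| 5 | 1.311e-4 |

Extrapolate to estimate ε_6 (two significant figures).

First estimate the order: p ≈ ln(ε_5/ε_4) / ln(ε_4/ε_3) = ln(1.311e-4/2.777e-3)/ln(2.777e-3/1.978e-2) = ln(0.0472092)/ln(0.140394) ≈ 1.5551.
Then ε_6 ≈ ε_5·(ε_5/ε_4)^p = 1.311e-4·(0.0472092)^1.5551 = 1.311e-4·0.0086692 ≈ 1.137e-06.

1.1e-6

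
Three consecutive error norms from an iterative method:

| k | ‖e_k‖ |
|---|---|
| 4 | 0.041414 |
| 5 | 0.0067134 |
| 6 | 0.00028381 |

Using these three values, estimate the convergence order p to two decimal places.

1.74

p ≈ ln(‖e_6‖/‖e_5‖) / ln(‖e_5‖/‖e_4‖)
  = ln(0.00028381/0.0067134) / ln(0.0067134/0.041414)
  = ln(0.0422752) / ln(0.162105)
  = -3.16355 / -1.81951 ≈ 1.73868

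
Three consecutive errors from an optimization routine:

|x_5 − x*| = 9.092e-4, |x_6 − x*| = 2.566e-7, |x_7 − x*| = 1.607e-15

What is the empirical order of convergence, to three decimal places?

p ≈ ln(|x_7 − x*|/|x_6 − x*|) / ln(|x_6 − x*|/|x_5 − x*|)
  = ln(1.607e-15/2.566e-7) / ln(2.566e-7/9.092e-4)
  = ln(6.26267e-09) / ln(0.000282226)
  = -18.888659 / -8.172802 ≈ 2.311161

2.311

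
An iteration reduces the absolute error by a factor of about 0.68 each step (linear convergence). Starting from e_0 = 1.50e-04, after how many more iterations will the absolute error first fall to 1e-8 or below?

25

After k steps, e_k ≈ 1.50e-04·0.68^k.
Need 0.68^k ≤ 1e-8/1.50e-04 = 6.66667e-05.
k ≥ ln(6.66667e-05)/ln(0.68) = -9.6158/-0.38566 = 24.933.
Smallest integer k = 25.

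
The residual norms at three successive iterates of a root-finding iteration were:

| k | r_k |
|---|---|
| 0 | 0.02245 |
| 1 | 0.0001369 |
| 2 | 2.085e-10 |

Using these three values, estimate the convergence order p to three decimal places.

p ≈ ln(r_2/r_1) / ln(r_1/r_0)
  = ln(2.085e-10/0.0001369) / ln(0.0001369/0.02245)
  = ln(1.52301e-06) / ln(0.006098)
  = -13.394822 / -5.099794 ≈ 2.626542

2.627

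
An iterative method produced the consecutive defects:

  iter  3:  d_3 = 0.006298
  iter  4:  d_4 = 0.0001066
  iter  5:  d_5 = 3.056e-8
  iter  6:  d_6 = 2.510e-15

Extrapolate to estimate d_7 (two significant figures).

1.7e-29

First estimate the order: p ≈ ln(d_6/d_5) / ln(d_5/d_4) = ln(2.510e-15/3.056e-8)/ln(3.056e-8/0.0001066) = ln(8.21335e-08)/ln(0.000286679) ≈ 2.0001.
Then d_7 ≈ d_6·(d_6/d_5)^p = 2.510e-15·(8.21335e-08)^2.0001 = 2.510e-15·6.73491e-15 ≈ 1.69e-29.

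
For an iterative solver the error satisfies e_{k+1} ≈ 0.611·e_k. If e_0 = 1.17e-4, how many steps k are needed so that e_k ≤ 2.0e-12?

37

After k steps, e_k ≈ 1.17e-4·0.611^k.
Need 0.611^k ≤ 2.0e-12/1.17e-4 = 1.7094e-08.
k ≥ ln(1.7094e-08)/ln(0.611) = -17.8845/-0.49266 = 36.302.
Smallest integer k = 37.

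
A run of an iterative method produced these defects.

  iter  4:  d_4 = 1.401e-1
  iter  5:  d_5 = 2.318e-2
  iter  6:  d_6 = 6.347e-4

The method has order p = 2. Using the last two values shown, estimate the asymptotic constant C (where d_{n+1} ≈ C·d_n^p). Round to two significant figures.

C ≈ d_6 / d_5^2
  = 6.347e-4 / (2.318e-2)^2
  = 6.347e-4 / 0.000537312 ≈ 1.1812

1.2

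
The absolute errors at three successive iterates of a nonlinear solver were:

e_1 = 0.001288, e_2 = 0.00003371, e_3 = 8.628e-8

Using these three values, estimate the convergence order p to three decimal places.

p ≈ ln(e_3/e_2) / ln(e_2/e_1)
  = ln(8.628e-8/0.00003371) / ln(0.00003371/0.001288)
  = ln(0.00255948) / ln(0.0261724)
  = -5.967951 / -3.643050 ≈ 1.638174

1.638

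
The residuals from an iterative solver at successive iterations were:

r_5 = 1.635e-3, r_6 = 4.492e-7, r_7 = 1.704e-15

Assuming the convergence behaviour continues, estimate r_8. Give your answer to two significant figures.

2.1e-35

First estimate the order: p ≈ ln(r_7/r_6) / ln(r_6/r_5) = ln(1.704e-15/4.492e-7)/ln(4.492e-7/1.635e-3) = ln(3.79341e-09)/ln(0.00027474) ≈ 2.3647.
Then r_8 ≈ r_7·(r_7/r_6)^p = 1.704e-15·(3.79341e-09)^2.3647 = 1.704e-15·1.22161e-20 ≈ 2.082e-35.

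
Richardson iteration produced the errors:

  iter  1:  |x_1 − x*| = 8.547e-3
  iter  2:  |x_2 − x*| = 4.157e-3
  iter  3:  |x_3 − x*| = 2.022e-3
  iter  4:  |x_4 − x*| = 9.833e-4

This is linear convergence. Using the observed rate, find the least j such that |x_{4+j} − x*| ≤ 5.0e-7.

Rate ρ ≈ |x_4 − x*|/|x_3 − x*| = 9.833e-4/2.022e-3 = 0.4863.
After j more steps, |x_{4+j} − x*| ≈ 9.833e-4·ρ^j; need ρ^j ≤ 5.0e-7/9.833e-4 = 0.000508492.
j ≥ ln(0.000508492)/ln(0.4863) = -7.5841/-0.72093 = 10.520.
So 11 more iterations are needed.

11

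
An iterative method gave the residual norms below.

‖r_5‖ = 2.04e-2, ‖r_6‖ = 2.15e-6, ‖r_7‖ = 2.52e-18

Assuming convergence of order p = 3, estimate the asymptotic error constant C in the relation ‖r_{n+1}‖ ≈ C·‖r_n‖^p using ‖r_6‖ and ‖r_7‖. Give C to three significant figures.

0.254

C ≈ ‖r_7‖ / ‖r_6‖^3
  = 2.52e-18 / (2.15e-6)^3
  = 2.52e-18 / 9.93838e-18 ≈ 0.25356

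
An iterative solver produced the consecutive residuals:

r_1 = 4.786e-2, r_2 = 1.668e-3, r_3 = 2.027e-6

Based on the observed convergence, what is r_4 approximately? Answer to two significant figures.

3.0e-12

First estimate the order: p ≈ ln(r_3/r_2) / ln(r_2/r_1) = ln(2.027e-6/1.668e-3)/ln(1.668e-3/4.786e-2) = ln(0.00121523)/ln(0.0348517) ≈ 1.9999.
Then r_4 ≈ r_3·(r_3/r_2)^p = 2.027e-6·(0.00121523)^1.9999 = 2.027e-6·1.47778e-06 ≈ 2.995e-12.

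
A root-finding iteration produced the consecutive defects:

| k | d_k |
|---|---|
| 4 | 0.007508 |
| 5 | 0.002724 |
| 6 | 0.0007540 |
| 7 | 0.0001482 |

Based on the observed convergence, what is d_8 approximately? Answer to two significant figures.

First estimate the order: p ≈ ln(d_7/d_6) / ln(d_6/d_5) = ln(0.0001482/0.0007540)/ln(0.0007540/0.002724) = ln(0.196552)/ln(0.276799) ≈ 1.2665.
Then d_8 ≈ d_7·(d_7/d_6)^p = 0.0001482·(0.196552)^1.2665 = 0.0001482·0.127406 ≈ 1.888e-05.

1.9e-5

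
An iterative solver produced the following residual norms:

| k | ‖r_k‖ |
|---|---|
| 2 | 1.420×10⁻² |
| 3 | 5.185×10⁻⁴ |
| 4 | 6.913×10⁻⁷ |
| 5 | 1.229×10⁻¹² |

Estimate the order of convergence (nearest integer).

2

Consecutive ratios: ‖r_5‖/‖r_4‖ = 1.229×10⁻¹²/6.913×10⁻⁷ = 1.77781e-06, ‖r_4‖/‖r_3‖ = 6.913×10⁻⁷/5.185×10⁻⁴ = 0.00133327.
p ≈ ln(1.77781e-06)/ln(0.00133327) = -13.2401/-6.6201 ≈ 2.00.
So the convergence is quadratic (order 2).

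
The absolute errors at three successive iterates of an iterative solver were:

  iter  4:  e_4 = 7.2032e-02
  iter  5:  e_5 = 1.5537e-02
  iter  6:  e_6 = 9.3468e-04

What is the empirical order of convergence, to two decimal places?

1.83

p ≈ ln(e_6/e_5) / ln(e_5/e_4)
  = ln(9.3468e-04/1.5537e-02) / ln(1.5537e-02/7.2032e-02)
  = ln(0.0601583) / ln(0.215696)
  = -2.81078 / -1.53389 ≈ 1.83245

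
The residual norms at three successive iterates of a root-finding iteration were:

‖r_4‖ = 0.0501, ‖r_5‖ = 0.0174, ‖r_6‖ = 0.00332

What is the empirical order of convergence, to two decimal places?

1.57

p ≈ ln(‖r_6‖/‖r_5‖) / ln(‖r_5‖/‖r_4‖)
  = ln(0.00332/0.0174) / ln(0.0174/0.0501)
  = ln(0.190805) / ln(0.347305)
  = -1.65650 / -1.05755 ≈ 1.56636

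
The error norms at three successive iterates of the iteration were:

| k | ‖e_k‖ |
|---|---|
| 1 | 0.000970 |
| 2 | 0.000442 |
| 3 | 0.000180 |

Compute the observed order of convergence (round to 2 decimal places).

p ≈ ln(‖e_3‖/‖e_2‖) / ln(‖e_2‖/‖e_1‖)
  = ln(0.000180/0.000442) / ln(0.000442/0.000970)
  = ln(0.40724) / ln(0.45567)
  = -0.89835 / -0.78599 ≈ 1.14295

1.14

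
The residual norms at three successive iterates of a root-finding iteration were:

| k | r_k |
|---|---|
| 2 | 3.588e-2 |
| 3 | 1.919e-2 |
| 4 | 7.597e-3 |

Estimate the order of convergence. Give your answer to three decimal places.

1.481

p ≈ ln(r_4/r_3) / ln(r_3/r_2)
  = ln(7.597e-3/1.919e-2) / ln(1.919e-2/3.588e-2)
  = ln(0.395883) / ln(0.534838)
  = -0.926637 / -0.625791 ≈ 1.480745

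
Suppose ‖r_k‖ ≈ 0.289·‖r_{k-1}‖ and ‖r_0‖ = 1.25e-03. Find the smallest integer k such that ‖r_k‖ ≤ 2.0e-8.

9

After k steps, ‖r_k‖ ≈ 1.25e-03·0.289^k.
Need 0.289^k ≤ 2.0e-8/1.25e-03 = 1.6e-05.
k ≥ ln(1.6e-05)/ln(0.289) = -11.0429/-1.24133 = 8.896.
Smallest integer k = 9.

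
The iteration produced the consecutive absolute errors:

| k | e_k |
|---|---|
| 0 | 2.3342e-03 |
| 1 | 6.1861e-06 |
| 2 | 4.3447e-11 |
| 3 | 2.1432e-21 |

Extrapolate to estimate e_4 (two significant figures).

First estimate the order: p ≈ ln(e_3/e_2) / ln(e_2/e_1) = ln(2.1432e-21/4.3447e-11)/ln(4.3447e-11/6.1861e-06) = ln(4.93291e-11)/ln(7.02333e-06) ≈ 2.0000.
Then e_4 ≈ e_3·(e_3/e_2)^p = 2.1432e-21·(4.93291e-11)^2.0000 = 2.1432e-21·2.43336e-21 ≈ 5.215e-42.

5.2e-42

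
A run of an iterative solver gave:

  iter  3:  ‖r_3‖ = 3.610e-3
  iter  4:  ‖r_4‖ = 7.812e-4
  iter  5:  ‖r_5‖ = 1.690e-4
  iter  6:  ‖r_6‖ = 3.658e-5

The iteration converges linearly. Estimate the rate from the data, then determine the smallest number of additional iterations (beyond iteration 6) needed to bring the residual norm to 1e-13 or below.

Rate ρ ≈ ‖r_6‖/‖r_5‖ = 3.658e-5/1.690e-4 = 0.2164.
After j more steps, ‖r_{6+j}‖ ≈ 3.658e-5·ρ^j; need ρ^j ≤ 1e-13/3.658e-5 = 2.73373e-09.
j ≥ ln(2.73373e-09)/ln(0.2164) = -19.7176/-1.53063 = 12.882.
So 13 more iterations are needed.

13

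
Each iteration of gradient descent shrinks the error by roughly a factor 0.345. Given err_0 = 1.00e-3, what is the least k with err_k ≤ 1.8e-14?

24

After k steps, err_k ≈ 1.00e-3·0.345^k.
Need 0.345^k ≤ 1.8e-14/1.00e-3 = 1.8e-11.
k ≥ ln(1.8e-11)/ln(0.345) = -24.7406/-1.06421 = 23.248.
Smallest integer k = 24.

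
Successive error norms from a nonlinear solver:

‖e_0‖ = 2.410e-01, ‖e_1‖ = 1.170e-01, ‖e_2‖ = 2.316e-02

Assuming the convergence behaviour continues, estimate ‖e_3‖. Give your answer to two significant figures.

6.1e-4

First estimate the order: p ≈ ln(‖e_2‖/‖e_1‖) / ln(‖e_1‖/‖e_0‖) = ln(2.316e-02/1.170e-01)/ln(1.170e-01/2.410e-01) = ln(0.197949)/ln(0.485477) ≈ 2.2415.
Then ‖e_3‖ ≈ ‖e_2‖·(‖e_2‖/‖e_1‖)^p = 2.316e-02·(0.197949)^2.2415 = 2.316e-02·0.0264987 ≈ 0.0006137.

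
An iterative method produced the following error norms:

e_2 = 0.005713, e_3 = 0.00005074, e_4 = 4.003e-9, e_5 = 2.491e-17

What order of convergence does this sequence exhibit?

Consecutive ratios: e_5/e_4 = 2.491e-17/4.003e-9 = 6.22283e-09, e_4/e_3 = 4.003e-9/0.00005074 = 7.88924e-05.
p ≈ ln(6.22283e-09)/ln(7.88924e-05) = -18.8950/-9.4474 ≈ 2.00.
So the convergence is quadratic (order 2).

2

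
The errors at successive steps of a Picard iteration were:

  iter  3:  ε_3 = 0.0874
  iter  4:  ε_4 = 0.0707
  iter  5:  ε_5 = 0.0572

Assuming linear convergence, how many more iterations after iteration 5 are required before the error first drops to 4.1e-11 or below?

Rate ρ ≈ ε_5/ε_4 = 0.0572/0.0707 = 0.8091.
After j more steps, ε_{5+j} ≈ 0.0572·ρ^j; need ρ^j ≤ 4.1e-11/0.0572 = 7.16783e-10.
j ≥ ln(7.16783e-10)/ln(0.8091) = -21.0562/-0.21183 = 99.401.
So 100 more iterations are needed.

100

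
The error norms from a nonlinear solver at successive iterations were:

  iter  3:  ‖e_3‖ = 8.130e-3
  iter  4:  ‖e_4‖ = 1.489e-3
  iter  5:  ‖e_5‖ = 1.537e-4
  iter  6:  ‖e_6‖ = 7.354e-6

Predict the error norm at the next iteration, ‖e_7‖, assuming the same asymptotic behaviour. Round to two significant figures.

First estimate the order: p ≈ ln(‖e_6‖/‖e_5‖) / ln(‖e_5‖/‖e_4‖) = ln(7.354e-6/1.537e-4)/ln(1.537e-4/1.489e-3) = ln(0.0478465)/ln(0.103224) ≈ 1.3386.
Then ‖e_7‖ ≈ ‖e_6‖·(‖e_6‖/‖e_5‖)^p = 7.354e-6·(0.0478465)^1.3386 = 7.354e-6·0.0170941 ≈ 1.257e-07.

1.3e-7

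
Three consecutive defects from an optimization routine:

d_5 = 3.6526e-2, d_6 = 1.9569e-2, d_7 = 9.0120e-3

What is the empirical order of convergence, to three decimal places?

p ≈ ln(d_7/d_6) / ln(d_6/d_5)
  = ln(9.0120e-3/1.9569e-2) / ln(1.9569e-2/3.6526e-2)
  = ln(0.460524) / ln(0.535755)
  = -0.775390 / -0.624078 ≈ 1.242457

1.242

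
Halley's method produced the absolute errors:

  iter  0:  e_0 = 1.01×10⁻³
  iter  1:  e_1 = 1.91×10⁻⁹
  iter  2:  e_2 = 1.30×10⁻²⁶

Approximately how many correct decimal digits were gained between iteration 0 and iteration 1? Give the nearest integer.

Digits gained ≈ log₁₀(e_0/e_1) = log₁₀(1.01×10⁻³/1.91×10⁻⁹) = log₁₀(528796) ≈ 5.723.

6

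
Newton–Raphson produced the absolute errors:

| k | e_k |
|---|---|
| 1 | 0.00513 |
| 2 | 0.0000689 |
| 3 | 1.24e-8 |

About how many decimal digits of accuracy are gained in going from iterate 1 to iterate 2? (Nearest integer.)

2

Digits gained ≈ log₁₀(e_1/e_2) = log₁₀(0.00513/0.0000689) = log₁₀(74.4557) ≈ 1.872.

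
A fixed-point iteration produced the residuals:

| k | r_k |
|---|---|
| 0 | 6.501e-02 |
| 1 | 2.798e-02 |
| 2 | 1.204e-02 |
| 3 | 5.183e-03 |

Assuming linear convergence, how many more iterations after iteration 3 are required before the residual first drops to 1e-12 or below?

27

Rate ρ ≈ r_3/r_2 = 5.183e-03/1.204e-02 = 0.4305.
After j more steps, r_{3+j} ≈ 5.183e-03·ρ^j; need ρ^j ≤ 1e-12/5.183e-03 = 1.92938e-10.
j ≥ ln(1.92938e-10)/ln(0.4305) = -22.3687/-0.84281 = 26.541.
So 27 more iterations are needed.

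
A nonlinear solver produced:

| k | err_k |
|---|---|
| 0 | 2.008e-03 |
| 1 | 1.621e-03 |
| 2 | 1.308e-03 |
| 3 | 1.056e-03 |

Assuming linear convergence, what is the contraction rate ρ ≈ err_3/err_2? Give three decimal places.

0.807

ρ ≈ err_3/err_2 = 1.056e-03/1.308e-03 = 0.80734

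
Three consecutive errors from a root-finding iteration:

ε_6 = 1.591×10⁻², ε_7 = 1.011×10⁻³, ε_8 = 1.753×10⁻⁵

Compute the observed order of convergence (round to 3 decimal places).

p ≈ ln(ε_8/ε_7) / ln(ε_7/ε_6)
  = ln(1.753×10⁻⁵/1.011×10⁻³) / ln(1.011×10⁻³/1.591×10⁻²)
  = ln(0.0173393) / ln(0.0635449)
  = -4.054780 / -2.756009 ≈ 1.471251

1.471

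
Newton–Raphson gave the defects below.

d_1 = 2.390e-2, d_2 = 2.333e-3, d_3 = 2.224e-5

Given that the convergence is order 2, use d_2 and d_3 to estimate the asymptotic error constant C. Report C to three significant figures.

4.09

C ≈ d_3 / d_2^2
  = 2.224e-5 / (2.333e-3)^2
  = 2.224e-5 / 5.44289e-06 ≈ 4.0861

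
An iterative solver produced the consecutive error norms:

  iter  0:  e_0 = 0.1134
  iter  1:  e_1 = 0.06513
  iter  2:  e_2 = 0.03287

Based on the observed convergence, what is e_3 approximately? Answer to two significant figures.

1.4e-2

First estimate the order: p ≈ ln(e_2/e_1) / ln(e_1/e_0) = ln(0.03287/0.06513)/ln(0.06513/0.1134) = ln(0.504683)/ln(0.574339) ≈ 1.2331.
Then e_3 ≈ e_2·(e_2/e_1)^p = 0.03287·(0.504683)^1.2331 = 0.03287·0.430321 ≈ 0.01414.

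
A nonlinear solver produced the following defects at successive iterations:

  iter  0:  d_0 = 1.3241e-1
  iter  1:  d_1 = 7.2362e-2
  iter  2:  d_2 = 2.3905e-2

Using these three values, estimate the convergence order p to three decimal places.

1.833

p ≈ ln(d_2/d_1) / ln(d_1/d_0)
  = ln(2.3905e-2/7.2362e-2) / ln(7.2362e-2/1.3241e-1)
  = ln(0.330353) / ln(0.5465)
  = -1.107593 / -0.604221 ≈ 1.833093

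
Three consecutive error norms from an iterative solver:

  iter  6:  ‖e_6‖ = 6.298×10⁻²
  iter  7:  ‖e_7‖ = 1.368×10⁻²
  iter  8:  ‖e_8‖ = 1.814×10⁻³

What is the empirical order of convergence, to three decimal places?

p ≈ ln(‖e_8‖/‖e_7‖) / ln(‖e_7‖/‖e_6‖)
  = ln(1.814×10⁻³/1.368×10⁻²) / ln(1.368×10⁻²/6.298×10⁻²)
  = ln(0.132602) / ln(0.217212)
  = -2.020403 / -1.526881 ≈ 1.323222

1.323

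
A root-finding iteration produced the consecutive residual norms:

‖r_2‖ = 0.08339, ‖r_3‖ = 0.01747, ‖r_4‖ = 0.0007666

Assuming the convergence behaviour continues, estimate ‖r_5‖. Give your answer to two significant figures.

1.5e-6

First estimate the order: p ≈ ln(‖r_4‖/‖r_3‖) / ln(‖r_3‖/‖r_2‖) = ln(0.0007666/0.01747)/ln(0.01747/0.08339) = ln(0.0438809)/ln(0.209498) ≈ 2.0001.
Then ‖r_5‖ ≈ ‖r_4‖·(‖r_4‖/‖r_3‖)^p = 0.0007666·(0.0438809)^2.0001 = 0.0007666·0.00192493 ≈ 1.476e-06.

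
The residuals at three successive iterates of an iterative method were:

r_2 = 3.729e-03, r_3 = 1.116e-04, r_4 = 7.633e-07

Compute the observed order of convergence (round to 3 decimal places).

1.421

p ≈ ln(r_4/r_3) / ln(r_3/r_2)
  = ln(7.633e-07/1.116e-04) / ln(1.116e-04/3.729e-03)
  = ln(0.00683961) / ln(0.0299276)
  = -4.985025 / -3.508974 ≈ 1.420650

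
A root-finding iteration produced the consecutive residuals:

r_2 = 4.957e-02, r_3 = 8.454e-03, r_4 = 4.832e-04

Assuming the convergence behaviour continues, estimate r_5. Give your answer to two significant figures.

4.7e-6

First estimate the order: p ≈ ln(r_4/r_3) / ln(r_3/r_2) = ln(4.832e-04/8.454e-03)/ln(8.454e-03/4.957e-02) = ln(0.0571564)/ln(0.170547) ≈ 1.6181.
Then r_5 ≈ r_4·(r_4/r_3)^p = 4.832e-04·(0.0571564)^1.6181 = 4.832e-04·0.00974556 ≈ 4.709e-06.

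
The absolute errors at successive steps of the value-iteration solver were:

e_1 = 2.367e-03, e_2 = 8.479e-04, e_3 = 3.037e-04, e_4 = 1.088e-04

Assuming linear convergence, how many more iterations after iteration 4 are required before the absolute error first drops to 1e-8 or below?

10

Rate ρ ≈ e_4/e_3 = 1.088e-04/3.037e-04 = 0.3582.
After j more steps, e_{4+j} ≈ 1.088e-04·ρ^j; need ρ^j ≤ 1e-8/1.088e-04 = 9.19118e-05.
j ≥ ln(9.19118e-05)/ln(0.3582) = -9.2947/-1.02666 = 9.053.
So 10 more iterations are needed.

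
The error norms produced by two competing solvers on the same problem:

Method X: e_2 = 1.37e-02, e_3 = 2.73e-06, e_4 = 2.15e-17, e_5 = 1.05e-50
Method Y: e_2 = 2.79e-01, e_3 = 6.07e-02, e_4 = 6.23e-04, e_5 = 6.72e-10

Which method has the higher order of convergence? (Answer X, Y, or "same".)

Method X: p ≈ ln(1.05e-50/2.15e-17)/ln(2.15e-17/2.73e-06) ≈ 3.00.
Method Y: p ≈ ln(6.72e-10/6.23e-04)/ln(6.23e-04/6.07e-02) ≈ 3.00.
Both orders ≈ 3.0 — effectively the same.

same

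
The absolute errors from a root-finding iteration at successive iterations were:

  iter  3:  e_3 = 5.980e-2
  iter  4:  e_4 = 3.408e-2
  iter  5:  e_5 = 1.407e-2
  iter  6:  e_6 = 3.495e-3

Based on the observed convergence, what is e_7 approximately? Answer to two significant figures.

First estimate the order: p ≈ ln(e_6/e_5) / ln(e_5/e_4) = ln(3.495e-3/1.407e-2)/ln(1.407e-2/3.408e-2) = ln(0.248401)/ln(0.412852) ≈ 1.5743.
Then e_7 ≈ e_6·(e_6/e_5)^p = 3.495e-3·(0.248401)^1.5743 = 3.495e-3·0.111632 ≈ 0.0003902.

3.9e-4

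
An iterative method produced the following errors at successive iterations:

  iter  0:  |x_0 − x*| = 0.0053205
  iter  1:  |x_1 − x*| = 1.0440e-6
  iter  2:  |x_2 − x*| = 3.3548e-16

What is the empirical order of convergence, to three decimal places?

p ≈ ln(|x_2 − x*|/|x_1 − x*|) / ln(|x_1 − x*|/|x_0 − x*|)
  = ln(3.3548e-16/1.0440e-6) / ln(1.0440e-6/0.0053205)
  = ln(3.21341e-10) / ln(0.000196222)
  = -21.858518 / -8.536264 ≈ 2.560666

2.561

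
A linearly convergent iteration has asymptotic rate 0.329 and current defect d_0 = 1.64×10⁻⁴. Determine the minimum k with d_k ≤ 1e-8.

After k steps, d_k ≈ 1.64×10⁻⁴·0.329^k.
Need 0.329^k ≤ 1e-8/1.64×10⁻⁴ = 6.09756e-05.
k ≥ ln(6.09756e-05)/ln(0.329) = -9.7050/-1.11170 = 8.730.
Smallest integer k = 9.

9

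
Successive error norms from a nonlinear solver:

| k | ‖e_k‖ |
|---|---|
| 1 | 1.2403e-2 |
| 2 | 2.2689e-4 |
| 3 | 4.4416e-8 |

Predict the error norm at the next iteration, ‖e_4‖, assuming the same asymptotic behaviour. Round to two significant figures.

First estimate the order: p ≈ ln(‖e_3‖/‖e_2‖) / ln(‖e_2‖/‖e_1‖) = ln(4.4416e-8/2.2689e-4)/ln(2.2689e-4/1.2403e-2) = ln(0.00019576)/ln(0.0182932) ≈ 2.1340.
Then ‖e_4‖ ≈ ‖e_3‖·(‖e_3‖/‖e_2‖)^p = 4.4416e-8·(0.00019576)^2.1340 = 4.4416e-8·1.2205e-08 ≈ 5.421e-16.

5.4e-16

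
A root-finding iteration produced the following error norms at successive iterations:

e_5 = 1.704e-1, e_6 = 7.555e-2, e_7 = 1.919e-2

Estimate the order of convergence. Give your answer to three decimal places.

1.685

p ≈ ln(e_7/e_6) / ln(e_6/e_5)
  = ln(1.919e-2/7.555e-2) / ln(7.555e-2/1.704e-1)
  = ln(0.254004) / ln(0.443369)
  = -1.370405 / -0.813353 ≈ 1.684883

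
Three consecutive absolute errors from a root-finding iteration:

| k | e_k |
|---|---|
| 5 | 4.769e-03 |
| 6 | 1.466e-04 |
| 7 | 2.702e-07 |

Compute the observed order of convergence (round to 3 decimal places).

1.808

p ≈ ln(e_7/e_6) / ln(e_6/e_5)
  = ln(2.702e-07/1.466e-04) / ln(1.466e-04/4.769e-03)
  = ln(0.00184311) / ln(0.0307402)
  = -6.296301 / -3.482184 ≈ 1.808147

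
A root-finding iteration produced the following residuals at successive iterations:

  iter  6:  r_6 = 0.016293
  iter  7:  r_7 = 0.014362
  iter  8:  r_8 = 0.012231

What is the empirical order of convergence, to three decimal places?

1.273

p ≈ ln(r_8/r_7) / ln(r_7/r_6)
  = ln(0.012231/0.014362) / ln(0.014362/0.016293)
  = ln(0.851622) / ln(0.881483)
  = -0.160613 / -0.126150 ≈ 1.273191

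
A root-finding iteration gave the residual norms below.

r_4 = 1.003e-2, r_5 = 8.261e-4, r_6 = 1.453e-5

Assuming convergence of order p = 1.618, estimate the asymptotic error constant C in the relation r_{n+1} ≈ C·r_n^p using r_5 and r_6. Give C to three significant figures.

1.41

C ≈ r_6 / r_5^1.618
  = 1.453e-5 / (8.261e-4)^1.618
  = 1.453e-5 / 1.02745e-05 ≈ 1.4142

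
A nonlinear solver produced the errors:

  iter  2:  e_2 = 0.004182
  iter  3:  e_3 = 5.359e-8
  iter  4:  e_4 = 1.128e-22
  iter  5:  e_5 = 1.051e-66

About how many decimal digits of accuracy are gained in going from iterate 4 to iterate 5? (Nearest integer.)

Digits gained ≈ log₁₀(e_4/e_5) = log₁₀(1.128e-22/1.051e-66) = log₁₀(1.07326e+44) ≈ 44.031.

44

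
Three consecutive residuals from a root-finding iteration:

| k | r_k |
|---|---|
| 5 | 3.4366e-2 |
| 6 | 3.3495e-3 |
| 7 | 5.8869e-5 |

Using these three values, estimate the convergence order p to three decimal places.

p ≈ ln(r_7/r_6) / ln(r_6/r_5)
  = ln(5.8869e-5/3.3495e-3) / ln(3.3495e-3/3.4366e-2)
  = ln(0.0175755) / ln(0.0974655)
  = -4.041249 / -2.328257 ≈ 1.735740

1.736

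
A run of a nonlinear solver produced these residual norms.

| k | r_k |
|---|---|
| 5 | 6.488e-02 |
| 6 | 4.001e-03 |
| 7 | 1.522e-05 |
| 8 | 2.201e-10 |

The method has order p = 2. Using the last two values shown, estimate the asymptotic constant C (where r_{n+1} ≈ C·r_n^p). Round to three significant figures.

0.950

C ≈ r_8 / r_7^2
  = 2.201e-10 / (1.522e-05)^2
  = 2.201e-10 / 2.31648e-10 ≈ 0.95015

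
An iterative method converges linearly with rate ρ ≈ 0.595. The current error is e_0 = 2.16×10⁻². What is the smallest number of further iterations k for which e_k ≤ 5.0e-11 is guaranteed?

39

After k steps, e_k ≈ 2.16×10⁻²·0.595^k.
Need 0.595^k ≤ 5.0e-11/2.16×10⁻² = 2.31481e-09.
k ≥ ln(2.31481e-09)/ln(0.595) = -19.8839/-0.51919 = 38.298.
Smallest integer k = 39.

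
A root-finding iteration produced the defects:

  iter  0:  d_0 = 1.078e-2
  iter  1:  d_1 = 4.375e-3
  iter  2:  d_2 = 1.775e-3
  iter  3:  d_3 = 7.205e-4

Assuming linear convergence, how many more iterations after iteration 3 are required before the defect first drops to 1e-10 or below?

Rate ρ ≈ d_3/d_2 = 7.205e-4/1.775e-3 = 0.4059.
After j more steps, d_{3+j} ≈ 7.205e-4·ρ^j; need ρ^j ≤ 1e-10/7.205e-4 = 1.38793e-07.
j ≥ ln(1.38793e-07)/ln(0.4059) = -15.7903/-0.90165 = 17.513.
So 18 more iterations are needed.

18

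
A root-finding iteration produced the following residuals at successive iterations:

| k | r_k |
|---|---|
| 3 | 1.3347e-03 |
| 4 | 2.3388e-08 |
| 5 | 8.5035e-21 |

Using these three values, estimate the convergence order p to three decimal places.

p ≈ ln(r_5/r_4) / ln(r_4/r_3)
  = ln(8.5035e-21/2.3388e-08) / ln(2.3388e-08/1.3347e-03)
  = ln(3.63584e-13) / ln(1.7523e-05)
  = -28.642766 / -10.951996 ≈ 2.615301

2.615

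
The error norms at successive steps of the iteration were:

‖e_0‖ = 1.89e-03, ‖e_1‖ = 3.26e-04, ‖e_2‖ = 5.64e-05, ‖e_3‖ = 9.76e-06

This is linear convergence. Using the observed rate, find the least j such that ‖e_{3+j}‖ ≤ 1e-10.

7

Rate ρ ≈ ‖e_3‖/‖e_2‖ = 9.76e-06/5.64e-05 = 0.1730.
After j more steps, ‖e_{3+j}‖ ≈ 9.76e-06·ρ^j; need ρ^j ≤ 1e-10/9.76e-06 = 1.02459e-05.
j ≥ ln(1.02459e-05)/ln(0.1730) = -11.4886/-1.75446 = 6.548.
So 7 more iterations are needed.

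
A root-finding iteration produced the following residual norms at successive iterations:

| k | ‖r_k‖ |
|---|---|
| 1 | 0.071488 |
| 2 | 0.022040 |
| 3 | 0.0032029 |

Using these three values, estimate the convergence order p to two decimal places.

1.64

p ≈ ln(‖r_3‖/‖r_2‖) / ln(‖r_2‖/‖r_1‖)
  = ln(0.0032029/0.022040) / ln(0.022040/0.071488)
  = ln(0.145322) / ln(0.308303)
  = -1.92880 / -1.17667 ≈ 1.63920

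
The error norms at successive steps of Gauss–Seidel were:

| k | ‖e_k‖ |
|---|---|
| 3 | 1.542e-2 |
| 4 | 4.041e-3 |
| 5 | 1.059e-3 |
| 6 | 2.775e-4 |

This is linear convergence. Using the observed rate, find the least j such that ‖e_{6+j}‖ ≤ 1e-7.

6

Rate ρ ≈ ‖e_6‖/‖e_5‖ = 2.775e-4/1.059e-3 = 0.2620.
After j more steps, ‖e_{6+j}‖ ≈ 2.775e-4·ρ^j; need ρ^j ≤ 1e-7/2.775e-4 = 0.00036036.
j ≥ ln(0.00036036)/ln(0.2620) = -7.9284/-1.33941 = 5.919.
So 6 more iterations are needed.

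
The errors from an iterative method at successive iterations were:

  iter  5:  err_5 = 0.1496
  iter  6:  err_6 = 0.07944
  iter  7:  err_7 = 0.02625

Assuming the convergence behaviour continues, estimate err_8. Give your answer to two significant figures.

3.8e-3

First estimate the order: p ≈ ln(err_7/err_6) / ln(err_6/err_5) = ln(0.02625/0.07944)/ln(0.07944/0.1496) = ln(0.330438)/ln(0.531016) ≈ 1.7494.
Then err_8 ≈ err_7·(err_7/err_6)^p = 0.02625·(0.330438)^1.7494 = 0.02625·0.144111 ≈ 0.003783.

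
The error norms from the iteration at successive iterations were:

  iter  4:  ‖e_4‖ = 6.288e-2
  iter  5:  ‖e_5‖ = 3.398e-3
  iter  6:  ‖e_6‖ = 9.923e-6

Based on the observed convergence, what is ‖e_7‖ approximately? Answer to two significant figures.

First estimate the order: p ≈ ln(‖e_6‖/‖e_5‖) / ln(‖e_5‖/‖e_4‖) = ln(9.923e-6/3.398e-3)/ln(3.398e-3/6.288e-2) = ln(0.00292025)/ln(0.0540394) ≈ 2.0000.
Then ‖e_7‖ ≈ ‖e_6‖·(‖e_6‖/‖e_5‖)^p = 9.923e-6·(0.00292025)^2.0000 = 9.923e-6·8.52786e-06 ≈ 8.462e-11.

8.5e-11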